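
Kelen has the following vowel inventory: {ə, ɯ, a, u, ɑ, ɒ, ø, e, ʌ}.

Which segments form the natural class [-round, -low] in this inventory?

Checking each segment against [-round], [-low]: /ə/ (mid central vowel (schwa)), /ɯ/ (high back unrounded vowel), /e/ (mid front unrounded tense vowel), /ʌ/ (mid back unrounded lax vowel) satisfy every feature; every other segment in the inventory fails at least one.

ə, ɯ, e, ʌ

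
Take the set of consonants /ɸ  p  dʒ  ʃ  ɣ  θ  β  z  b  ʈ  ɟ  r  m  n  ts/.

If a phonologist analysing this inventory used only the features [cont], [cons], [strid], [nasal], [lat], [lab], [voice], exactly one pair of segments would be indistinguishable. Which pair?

Both /ɣ/ and /r/ are [+continuant], [+consonantal], [−strident], [−nasal], [−lateral], [−labial], [+voice]. Since the list omits [sonorant], [coronal] and [dorsal] — which do distinguish the voiced velar fricative from the alveolar trill — this pair collapses; all other pairs remain distinct.

ɣ, r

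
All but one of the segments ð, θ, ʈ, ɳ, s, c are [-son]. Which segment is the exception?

/ɳ/ is the retroflex nasal, which is [+sonorant]; the rest — /c, ʈ, θ, ð, s/ — are [-sonorant].

ɳ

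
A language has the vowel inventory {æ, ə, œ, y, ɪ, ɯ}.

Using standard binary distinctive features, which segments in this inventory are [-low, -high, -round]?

Eliminate segments failing any feature: /æ/ is [+low]; /œ/ is [+round]; /y, ɪ, ɯ/ are [+high]. The remaining /ə/ satisfy [-low], [-high], [-round].

ə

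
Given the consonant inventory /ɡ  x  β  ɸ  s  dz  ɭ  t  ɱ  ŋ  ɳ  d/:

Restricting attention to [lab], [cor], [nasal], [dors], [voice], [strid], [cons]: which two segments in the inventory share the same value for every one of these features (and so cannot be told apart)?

On the given features, /ɭ/ and /d/ have an identical profile: [-labial], [+coronal], [-nasal], [-dorsal], [+voice], [-strident], [+consonantal]. No other two segments in the inventory coincide on all 7 features. (They do differ in [sonorant], [lateral] and [anterior], which are not among the given features.)

ɭ, d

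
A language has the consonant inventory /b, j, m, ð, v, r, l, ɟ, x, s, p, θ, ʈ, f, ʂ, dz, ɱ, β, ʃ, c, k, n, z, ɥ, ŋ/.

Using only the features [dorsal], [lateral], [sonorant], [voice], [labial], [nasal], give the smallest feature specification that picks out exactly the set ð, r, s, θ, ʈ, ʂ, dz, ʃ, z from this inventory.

[-nasal, -lateral, -labial, -dorsal]

Every target segment is [-nasal], [-lateral], [-labial], [-dorsal]; each remaining inventory member fails at least one of these. Each conjunct is needed — [-lateral, -labial, -dorsal] alone would also admit /n/; [-nasal, -labial, -dorsal] alone would also admit /l/; [-nasal, -lateral, -dorsal] alone would also admit /b, v, p, f, …/; [-nasal, -lateral, -labial] alone would also admit /j, ɟ, x, c, …/ — and no other combination of three listed features has exactly this extension, so four is the minimum.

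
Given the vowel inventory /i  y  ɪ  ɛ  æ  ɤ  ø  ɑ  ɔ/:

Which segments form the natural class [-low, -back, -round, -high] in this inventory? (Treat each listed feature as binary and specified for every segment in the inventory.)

Eliminate segments failing any feature: /i, ɪ/ are [+high]; /y, ø/ are [+round]; /æ, ɑ/ are [+low]; /ɤ, ɔ/ are [+back]. The remaining /ɛ/ satisfy [-low], [-back], [-round], [-high].

ɛ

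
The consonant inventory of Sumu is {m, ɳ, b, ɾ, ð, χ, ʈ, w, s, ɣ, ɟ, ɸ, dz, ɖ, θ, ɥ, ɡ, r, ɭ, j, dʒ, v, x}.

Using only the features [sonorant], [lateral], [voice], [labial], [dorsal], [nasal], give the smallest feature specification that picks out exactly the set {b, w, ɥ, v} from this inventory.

/b, w, ɥ, v/ are all [+voice], [−nasal], [+labial], and no other segment in the inventory matches all three values. Dropping any one of them over-generates: [−nasal, +labial] alone would also admit /ɸ/; [+voice, +labial] alone would also admit /m/; [+voice, −nasal] alone would also admit /ɾ, ð, ɣ, ɟ, …/. No other combination of two listed features picks out exactly this set either, so fewer than three features will not do.

[+voice, −nasal, +labial]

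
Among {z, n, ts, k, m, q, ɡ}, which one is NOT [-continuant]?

/z/ is the voiced alveolar fricative, which is [+continuant]; the rest — /ɡ, k, q, m, ts, n/ — are [-continuant].

z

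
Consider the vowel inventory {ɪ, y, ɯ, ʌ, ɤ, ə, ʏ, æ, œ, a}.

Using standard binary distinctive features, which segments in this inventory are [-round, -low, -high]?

First, the [-round] segments are /ɪ, ɯ, ʌ, ɤ, ə, æ, a/.
Then [-low] gives /ɪ, ɯ, ʌ, ɤ, ə/.
Then [-high] leaves /ʌ, ɤ, ə/.

ʌ, ɤ, ə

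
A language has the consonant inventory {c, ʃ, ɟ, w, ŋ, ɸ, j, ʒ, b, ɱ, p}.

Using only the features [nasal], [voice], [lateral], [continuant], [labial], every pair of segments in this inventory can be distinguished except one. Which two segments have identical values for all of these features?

On the given features, /ʒ/ and /j/ have an identical profile: [−nasal], [+voice], [−lateral], [+continuant], [−labial]. No other two segments in the inventory coincide on all 5 features. (They do differ in [sonorant], [strident] and [dorsal], which are not among the given features.)

ʒ, j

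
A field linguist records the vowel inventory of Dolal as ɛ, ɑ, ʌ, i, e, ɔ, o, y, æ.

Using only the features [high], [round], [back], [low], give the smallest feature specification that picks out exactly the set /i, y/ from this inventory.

[+high]

/i, y/ are exactly the [+high] segments in the inventory, so a single feature suffices.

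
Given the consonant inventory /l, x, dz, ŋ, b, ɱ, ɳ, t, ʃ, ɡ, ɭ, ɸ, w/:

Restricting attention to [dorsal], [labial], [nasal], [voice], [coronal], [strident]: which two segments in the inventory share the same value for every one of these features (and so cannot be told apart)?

On the given features, /ɭ/ and /l/ have an identical profile: [-dorsal], [-labial], [-nasal], [+voice], [+coronal], [-strident]. No other two segments in the inventory coincide on all 6 features. (They do differ in [anterior], which is not among the given features.)

ɭ, l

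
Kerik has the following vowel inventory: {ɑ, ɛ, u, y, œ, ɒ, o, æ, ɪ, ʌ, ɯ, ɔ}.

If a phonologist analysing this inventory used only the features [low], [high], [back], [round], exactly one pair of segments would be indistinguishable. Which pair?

Both /ɔ/ and /o/ are [−low], [−high], [+back], [+round]. Since the list omits [tense] — which does distinguish the mid back rounded lax vowel from the mid back rounded tense vowel — this pair collapses; all other pairs remain distinct.

ɔ, o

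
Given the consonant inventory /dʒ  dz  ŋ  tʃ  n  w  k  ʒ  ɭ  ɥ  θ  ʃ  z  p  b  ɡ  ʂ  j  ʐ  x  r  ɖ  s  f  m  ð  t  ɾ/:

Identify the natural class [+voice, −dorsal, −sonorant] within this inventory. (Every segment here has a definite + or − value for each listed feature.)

The [+voice] segments are /dʒ, dz, ŋ, n, w, ʒ, ɭ, ɥ, z, b, ɡ, j, ʐ, r, ɖ, m, ð, ɾ/.
Of those, [−dorsal] gives /dʒ, dz, n, ʒ, ɭ, z, b, ʐ, r, ɖ, m, ð, ɾ/.
Then [−sonorant] leaves /dʒ, dz, ʒ, z, b, ʐ, ɖ, ð/.

dʒ, dz, ʒ, z, b, ʐ, ɖ, ð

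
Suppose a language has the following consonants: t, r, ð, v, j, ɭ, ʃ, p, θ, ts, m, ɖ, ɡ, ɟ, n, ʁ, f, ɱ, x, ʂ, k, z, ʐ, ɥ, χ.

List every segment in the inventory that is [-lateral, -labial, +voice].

Eliminate segments failing any feature: /t, ʃ, θ, ts, x, ʂ, k, χ/ are [-voice]; /v, p, m, f, ɱ, ɥ/ are [+labial]; /ɭ/ is [+lateral]. The remaining /r, ð, j, ɖ, ɡ, ɟ, n, ʁ, z, ʐ/ satisfy [-lateral], [-labial], [+voice].

r, ð, j, ɖ, ɡ, ɟ, n, ʁ, z, ʐ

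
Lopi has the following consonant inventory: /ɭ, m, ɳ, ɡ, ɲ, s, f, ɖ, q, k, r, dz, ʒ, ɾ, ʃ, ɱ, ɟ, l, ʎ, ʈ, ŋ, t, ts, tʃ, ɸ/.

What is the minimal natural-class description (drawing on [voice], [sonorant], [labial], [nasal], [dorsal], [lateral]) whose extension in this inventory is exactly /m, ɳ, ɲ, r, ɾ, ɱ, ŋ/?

/m, ɳ, ɲ, r, ɾ, ɱ, ŋ/ are all [+sonorant], [−lateral], and no other segment in the inventory matches both values. Dropping any one of them over-generates: [−lateral] alone would also admit /ɡ, s, f, ɖ, …/; [+sonorant] alone would also admit /ɭ, l, ʎ/. No other single listed feature picks out exactly this set either, so fewer than two features will not do.

[+sonorant, −lateral]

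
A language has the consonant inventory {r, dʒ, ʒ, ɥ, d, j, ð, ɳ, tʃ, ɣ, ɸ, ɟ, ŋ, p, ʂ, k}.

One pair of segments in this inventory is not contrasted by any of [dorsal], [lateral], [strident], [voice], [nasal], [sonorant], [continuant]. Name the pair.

Both /j/ and /ɥ/ are [+dorsal], [−lateral], [−strident], [+voice], [−nasal], [+sonorant], [+continuant]. Since the list omits [labial] and [round] — which do distinguish the palatal glide from the labial-palatal glide — this pair collapses; all other pairs remain distinct.

j, ɥ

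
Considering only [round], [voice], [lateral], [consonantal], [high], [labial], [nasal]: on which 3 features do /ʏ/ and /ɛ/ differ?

/ʏ/ is the high front rounded lax vowel and /ɛ/ is the mid front unrounded lax vowel. Both are [+voice], [−lateral], [−consonantal], [−nasal]. /ʏ/ is [+labial] while /ɛ/ is [−labial]; /ʏ/ is [+round] while /ɛ/ is [−round]; /ʏ/ is [+high] while /ɛ/ is [−high], so the distinguishing features are [labial], [round], [high].

[labial], [round], [high]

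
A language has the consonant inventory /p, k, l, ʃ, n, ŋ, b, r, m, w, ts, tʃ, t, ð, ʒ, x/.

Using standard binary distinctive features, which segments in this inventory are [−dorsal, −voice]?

First, the [−dorsal] segments are /p, l, ʃ, n, b, r, m, ts, tʃ, t, ð, ʒ/.
Among these, [−voice] leaves /p, ʃ, ts, tʃ, t/.

p, ʃ, ts, tʃ, t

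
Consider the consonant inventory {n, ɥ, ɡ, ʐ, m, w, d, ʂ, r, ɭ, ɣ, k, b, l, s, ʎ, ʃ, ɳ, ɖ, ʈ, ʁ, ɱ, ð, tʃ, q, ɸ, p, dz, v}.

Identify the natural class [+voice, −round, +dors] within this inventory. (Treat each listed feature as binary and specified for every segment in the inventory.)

ɡ, ɣ, ʎ, ʁ

The [+voice] segments are /n, ɥ, ɡ, ʐ, m, w, d, r, ɭ, ɣ, b, l, ʎ, ɳ, ɖ, ʁ, ɱ, ð, dz, v/.
Intersecting with [−round] gives /n, ɡ, ʐ, m, d, r, ɭ, ɣ, b, l, ʎ, ɳ, ɖ, ʁ, ɱ, ð, dz, v/.
Intersecting with [+dorsal] leaves /ɡ, ɣ, ʎ, ʁ/.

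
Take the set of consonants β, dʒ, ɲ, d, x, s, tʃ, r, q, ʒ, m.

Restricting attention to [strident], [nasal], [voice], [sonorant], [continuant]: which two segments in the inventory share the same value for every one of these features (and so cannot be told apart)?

m, ɲ

On the given features, /m/ and /ɲ/ have an identical profile: [−strident], [+nasal], [+voice], [+sonorant], [−continuant]. No other two segments in the inventory coincide on all 5 features. (They do differ in [labial] and [dorsal], which are not among the given features.)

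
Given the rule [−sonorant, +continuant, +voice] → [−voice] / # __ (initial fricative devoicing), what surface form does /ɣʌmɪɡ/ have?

[xʌmɪɡ]

/ɣ/ satisfies [−sonorant, +continuant, +voice] and sits in # __. The [−voice] counterpart of the voiced velar fricative is /x/. Other segments in /ɣʌmɪɡ/ either fail the structural description or are not in the environment, so the surface form is [xʌmɪɡ].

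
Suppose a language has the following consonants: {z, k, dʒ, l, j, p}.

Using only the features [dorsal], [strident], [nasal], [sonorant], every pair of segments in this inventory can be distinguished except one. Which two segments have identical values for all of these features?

On the given features, /z/ and /dʒ/ have an identical profile: [−dorsal], [+strident], [−nasal], [−sonorant]. No other two segments in the inventory coincide on all 4 features. (They do differ in [continuant], [anterior] and [distributed], which are not among the given features.)

z, dʒ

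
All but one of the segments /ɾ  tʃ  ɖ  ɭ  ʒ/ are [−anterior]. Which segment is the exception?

ɾ

/ɾ/ is the alveolar tap, which is [+anterior]; the rest — /ʒ, ɖ, ɭ, tʃ/ — are [−anterior].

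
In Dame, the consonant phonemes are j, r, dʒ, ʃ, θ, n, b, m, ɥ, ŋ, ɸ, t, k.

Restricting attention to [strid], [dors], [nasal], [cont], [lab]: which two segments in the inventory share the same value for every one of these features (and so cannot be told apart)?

Both /r/ and /θ/ are [−strident], [−dorsal], [−nasal], [+continuant], [−labial]. Since the list omits [sonorant] and [voice] — which do distinguish the alveolar trill from the voiceless dental fricative — this pair collapses; all other pairs remain distinct.

r, θ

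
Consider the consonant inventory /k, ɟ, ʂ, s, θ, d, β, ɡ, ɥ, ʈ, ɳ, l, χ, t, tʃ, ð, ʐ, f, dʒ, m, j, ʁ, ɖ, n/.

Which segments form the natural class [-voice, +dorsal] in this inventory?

Checking each segment against [-voice], [+dorsal]: /k/ (voiceless velar stop), /χ/ (voiceless uvular fricative) satisfy every feature; every other segment in the inventory fails at least one.

k, χ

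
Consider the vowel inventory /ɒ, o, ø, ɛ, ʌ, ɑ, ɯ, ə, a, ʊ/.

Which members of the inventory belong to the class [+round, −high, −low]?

Eliminate segments failing any feature: /ɒ/ is [+low]; /ɛ, ʌ, ɑ, ɯ, ə, a/ are [−round]; /ʊ/ is [+high]. The remaining /o, ø/ satisfy [+round], [−high], [−low].

o, ø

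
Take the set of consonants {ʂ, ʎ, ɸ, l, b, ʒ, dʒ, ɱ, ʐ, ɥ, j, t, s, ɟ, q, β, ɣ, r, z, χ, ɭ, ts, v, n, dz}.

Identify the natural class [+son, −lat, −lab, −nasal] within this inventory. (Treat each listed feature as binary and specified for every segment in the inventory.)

j, r

Eliminate segments failing any feature: /ʂ, ɸ, b, ʒ, dʒ, ʐ, t, s, ɟ, q, β, ɣ, z, χ, ts, v, dz/ are [−sonorant]; /ʎ, l, ɭ/ are [+lateral]; /ɱ, ɥ/ are [+labial]; /n/ is [+nasal]. The remaining /j, r/ satisfy [+sonorant], [−lateral], [−labial], [−nasal].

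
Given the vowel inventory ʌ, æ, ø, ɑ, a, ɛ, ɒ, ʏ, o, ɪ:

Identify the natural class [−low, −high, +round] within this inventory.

Checking each segment against [−low], [−high], [+round]: /ø/ (mid front rounded tense vowel), /o/ (mid back rounded tense vowel) satisfy every feature; every other segment in the inventory fails at least one.

ø, o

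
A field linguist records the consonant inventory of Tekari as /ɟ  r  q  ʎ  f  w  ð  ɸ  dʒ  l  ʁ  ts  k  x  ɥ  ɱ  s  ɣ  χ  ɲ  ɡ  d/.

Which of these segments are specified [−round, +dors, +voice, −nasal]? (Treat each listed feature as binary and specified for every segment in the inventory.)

Checking each segment against [−round], [+dorsal], [+voice], [−nasal]: /ɟ/ (voiced palatal stop), /ʎ/ (palatal lateral approximant), /ʁ/ (voiced uvular fricative), /ɣ/ (voiced velar fricative), /ɡ/ (voiced velar stop) satisfy every feature; every other segment in the inventory fails at least one.

ɟ, ʎ, ʁ, ɣ, ɡ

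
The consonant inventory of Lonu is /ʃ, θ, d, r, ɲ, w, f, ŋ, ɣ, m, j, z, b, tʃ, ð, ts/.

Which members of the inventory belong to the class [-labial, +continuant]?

ʃ, θ, r, ɣ, j, z, ð

First, the [-labial] segments are /ʃ, θ, d, r, ɲ, ŋ, ɣ, j, z, tʃ, ð, ts/.
Among these, [+continuant] leaves /ʃ, θ, r, ɣ, j, z, ð/.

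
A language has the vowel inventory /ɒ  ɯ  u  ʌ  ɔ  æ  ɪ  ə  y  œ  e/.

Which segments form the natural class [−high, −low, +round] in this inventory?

Eliminate segments failing any feature: /ɒ, æ/ are [+low]; /ɯ, u, ɪ, y/ are [+high]; /ʌ, ə, e/ are [−round]. The remaining /ɔ, œ/ satisfy [−high], [−low], [+round].

ɔ, œ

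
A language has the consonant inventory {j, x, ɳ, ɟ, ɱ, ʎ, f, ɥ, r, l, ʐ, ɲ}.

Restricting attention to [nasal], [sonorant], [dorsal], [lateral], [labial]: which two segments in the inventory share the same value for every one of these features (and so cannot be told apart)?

x, ɟ

Both /x/ and /ɟ/ are [−nasal], [−sonorant], [+dorsal], [−lateral], [−labial]. Since the list omits [voice], [continuant] and [back] — which do distinguish the voiceless velar fricative from the voiced palatal stop — this pair collapses; all other pairs remain distinct.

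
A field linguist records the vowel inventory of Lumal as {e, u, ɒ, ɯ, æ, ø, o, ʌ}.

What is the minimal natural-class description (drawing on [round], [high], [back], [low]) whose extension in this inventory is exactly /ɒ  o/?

The class [−high], [+back], [+round] has exactly /ɒ, o/ as its extension in this inventory. No smaller conjunction from the listed features achieves this: [+back, +round] alone would also admit /u/; [−high, +round] alone would also admit /ø/; [−high, +back] alone would also admit /ʌ/; and checking the remaining two-feature bundles turns up none with this extension.

[−high, +back, +round]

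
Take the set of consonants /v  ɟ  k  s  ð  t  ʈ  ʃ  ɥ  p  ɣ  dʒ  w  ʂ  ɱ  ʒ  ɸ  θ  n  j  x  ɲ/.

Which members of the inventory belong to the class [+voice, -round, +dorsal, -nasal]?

ɟ, ɣ, j

Checking each segment against [+voice], [-round], [+dorsal], [-nasal]: /ɟ/ (voiced palatal stop), /ɣ/ (voiced velar fricative), /j/ (palatal glide) satisfy every feature; every other segment in the inventory fails at least one.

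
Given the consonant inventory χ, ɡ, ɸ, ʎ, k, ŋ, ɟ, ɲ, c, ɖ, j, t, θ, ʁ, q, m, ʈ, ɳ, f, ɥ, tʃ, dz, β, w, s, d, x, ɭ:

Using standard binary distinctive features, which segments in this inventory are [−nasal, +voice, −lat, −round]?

Eliminate segments failing any feature: /χ, ɸ, k, c, t, θ, q, ʈ, f, tʃ, s, x/ are [−voice]; /ʎ, ɭ/ are [+lateral]; /ŋ, ɲ, m, ɳ/ are [+nasal]; /ɥ, w/ are [+round]. The remaining /ɡ, ɟ, ɖ, j, ʁ, dz, β, d/ satisfy [−nasal], [+voice], [−lateral], [−round].

ɡ, ɟ, ɖ, j, ʁ, dz, β, d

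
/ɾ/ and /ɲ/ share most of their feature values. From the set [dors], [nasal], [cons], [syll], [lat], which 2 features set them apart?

[nasal], [dorsal]

/ɾ/ (alveolar tap) and /ɲ/ (palatal nasal) agree on [+consonantal], [−syllabic], [−lateral]. They differ on [nasal] (/ɾ/ [−], /ɲ/ [+]), [dorsal] (/ɾ/ [−], /ɲ/ [+]).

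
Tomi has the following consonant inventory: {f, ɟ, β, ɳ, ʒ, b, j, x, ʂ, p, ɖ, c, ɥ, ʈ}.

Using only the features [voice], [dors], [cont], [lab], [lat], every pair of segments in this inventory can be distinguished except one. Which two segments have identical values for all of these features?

Both /ɖ/ and /ɳ/ are [+voice], [−dorsal], [−continuant], [−labial], [−lateral]. Since the list omits [sonorant] and [nasal] — which do distinguish the voiced retroflex stop from the retroflex nasal — this pair collapses; all other pairs remain distinct.

ɖ, ɳ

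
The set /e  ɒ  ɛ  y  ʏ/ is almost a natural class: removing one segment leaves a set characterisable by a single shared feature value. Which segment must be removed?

ɒ

The remaining segments after removing /ɒ/ share [-back]; /ɒ/ (low back rounded vowel) is [+back]. For every other candidate removal, the leftover set fails to share any single feature value that the removed segment lacks.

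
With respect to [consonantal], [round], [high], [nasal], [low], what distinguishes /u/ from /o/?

[high]

The two segments share [−consonantal], [+round], [−nasal], [−low]. The only feature from the list on which they differ: /u/ is [+high] while /o/ is [−high].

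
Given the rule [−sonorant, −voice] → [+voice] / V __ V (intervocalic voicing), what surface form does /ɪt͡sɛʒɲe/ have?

The only segment in the rule's environment that also matches [−sonorant, −voice] is /t͡s/. Applying [+voice] turns the voiceless alveolar affricate into /d͡z/ (voiced alveolar affricate), giving [ɪd͡zɛʒɲe].

[ɪd͡zɛʒɲe]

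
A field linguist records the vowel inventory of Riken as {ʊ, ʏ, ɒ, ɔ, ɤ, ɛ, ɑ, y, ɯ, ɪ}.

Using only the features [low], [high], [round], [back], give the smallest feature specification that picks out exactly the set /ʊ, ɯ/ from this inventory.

[+high, +back]

Every target segment is [+high], [+back]; each remaining inventory member fails at least one of these. Each conjunct is needed — [+back] alone would also admit /ɒ, ɔ, ɤ, ɑ/; [+high] alone would also admit /ʏ, y, ɪ/ — and no other single listed feature has exactly this extension, so two is the minimum.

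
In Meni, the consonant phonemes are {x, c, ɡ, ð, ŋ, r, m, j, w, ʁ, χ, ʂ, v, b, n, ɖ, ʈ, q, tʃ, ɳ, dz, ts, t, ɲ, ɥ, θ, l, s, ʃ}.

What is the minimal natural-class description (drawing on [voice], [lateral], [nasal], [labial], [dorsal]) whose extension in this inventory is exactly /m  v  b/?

[+labial, -dorsal]

Every target segment is [+labial], [-dorsal]; each remaining inventory member fails at least one of these. Each conjunct is needed — [-dorsal] alone would also admit /ð, r, ʂ, n, …/; [+labial] alone would also admit /w, ɥ/ — and no other single listed feature has exactly this extension, so two is the minimum.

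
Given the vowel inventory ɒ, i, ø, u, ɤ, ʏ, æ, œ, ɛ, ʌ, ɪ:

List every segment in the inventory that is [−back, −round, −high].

æ, ɛ

Checking each segment against [−back], [−round], [−high]: /æ/ (low front unrounded vowel), /ɛ/ (mid front unrounded lax vowel) satisfy every feature; every other segment in the inventory fails at least one.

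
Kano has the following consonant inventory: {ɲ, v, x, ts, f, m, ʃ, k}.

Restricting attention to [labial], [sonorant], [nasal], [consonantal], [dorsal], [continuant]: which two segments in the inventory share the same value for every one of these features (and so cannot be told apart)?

/f/ (voiceless labiodental fricative) and /v/ (voiced labiodental fricative) are both [+labial], [−sonorant], [−nasal], [+consonantal], [−dorsal], [+continuant], so none of the listed features separates them. (They do differ in [voice], which is not among the given features.) Every other pair in the inventory differs on at least one listed feature.

f, v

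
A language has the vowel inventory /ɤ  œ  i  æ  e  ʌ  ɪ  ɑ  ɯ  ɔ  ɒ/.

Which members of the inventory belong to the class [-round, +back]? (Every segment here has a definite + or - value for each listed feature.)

ɤ, ʌ, ɑ, ɯ

Checking each segment against [-round], [+back]: /ɤ/ (mid back unrounded tense vowel), /ʌ/ (mid back unrounded lax vowel), /ɑ/ (low back unrounded vowel), /ɯ/ (high back unrounded vowel) satisfy every feature; every other segment in the inventory fails at least one.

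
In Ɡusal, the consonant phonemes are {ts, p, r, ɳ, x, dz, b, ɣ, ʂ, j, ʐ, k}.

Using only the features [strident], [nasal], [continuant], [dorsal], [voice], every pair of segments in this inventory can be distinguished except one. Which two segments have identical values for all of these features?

j, ɣ

/j/ (palatal glide) and /ɣ/ (voiced velar fricative) are both [−strident], [−nasal], [+continuant], [+dorsal], [+voice], so none of the listed features separates them. (They do differ in [sonorant] and [back], which are not among the given features.) Every other pair in the inventory differs on at least one listed feature.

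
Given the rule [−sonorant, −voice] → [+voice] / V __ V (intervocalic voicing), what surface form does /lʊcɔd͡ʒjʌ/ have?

Only /c/ occurs between two vowels (/ʊ/ __ /ɔ/) and matches the structural description. It is a voiceless palatal stop, so [−sonorant, −voice] holds; changing it to [+voice] with all other features held fixed yields /ɟ/ (voiced palatal stop). No other segment meets both the structural description and the environment, so the output is [lʊɟɔd͡ʒjʌ].

[lʊɟɔd͡ʒjʌ]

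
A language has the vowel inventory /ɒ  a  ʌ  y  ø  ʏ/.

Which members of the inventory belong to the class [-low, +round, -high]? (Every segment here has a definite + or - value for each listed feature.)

ø

The [-low] segments are /ʌ, y, ø, ʏ/.
Among these, [+round] gives /y, ø, ʏ/.
Within that set, [-high] leaves /ø/.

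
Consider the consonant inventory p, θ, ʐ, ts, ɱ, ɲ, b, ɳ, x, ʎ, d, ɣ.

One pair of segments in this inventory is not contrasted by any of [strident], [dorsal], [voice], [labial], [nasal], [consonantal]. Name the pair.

ɣ, ʎ

Both /ɣ/ and /ʎ/ are [-strident], [+dorsal], [+voice], [-labial], [-nasal], [+consonantal]. Since the list omits [sonorant], [lateral] and [back] — which do distinguish the voiced velar fricative from the palatal lateral approximant — this pair collapses; all other pairs remain distinct.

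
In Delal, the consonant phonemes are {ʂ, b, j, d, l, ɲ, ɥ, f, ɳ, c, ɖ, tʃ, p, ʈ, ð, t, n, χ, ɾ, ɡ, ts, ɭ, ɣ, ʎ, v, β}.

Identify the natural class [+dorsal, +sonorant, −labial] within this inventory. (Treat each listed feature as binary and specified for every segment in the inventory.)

j, ɲ, ʎ

The [+dorsal] segments are /j, ɲ, ɥ, c, χ, ɡ, ɣ, ʎ/.
Of those, [+sonorant] gives /j, ɲ, ɥ, ʎ/.
Among these, [−labial] leaves /j, ɲ, ʎ/.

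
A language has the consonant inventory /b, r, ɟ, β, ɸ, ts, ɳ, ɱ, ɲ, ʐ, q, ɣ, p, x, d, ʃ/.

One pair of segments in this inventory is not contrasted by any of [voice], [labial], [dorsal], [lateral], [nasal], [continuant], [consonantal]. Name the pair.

Both /r/ and /ʐ/ are [+voice], [-labial], [-dorsal], [-lateral], [-nasal], [+continuant], [+consonantal]. Since the list omits [sonorant], [strident] and [anterior] — which do distinguish the alveolar trill from the voiced retroflex fricative — this pair collapses; all other pairs remain distinct.

r, ʐ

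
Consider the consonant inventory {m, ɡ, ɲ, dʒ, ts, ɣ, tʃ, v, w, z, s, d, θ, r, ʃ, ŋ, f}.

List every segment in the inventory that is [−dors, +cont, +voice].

Eliminate segments failing any feature: /m, dʒ, ts, tʃ, d/ are [−continuant]; /ɡ, ɲ, ɣ, w, ŋ/ are [+dorsal]; /s, θ, ʃ, f/ are [−voice]. The remaining /v, z, r/ satisfy [−dorsal], [+continuant], [+voice].

v, z, r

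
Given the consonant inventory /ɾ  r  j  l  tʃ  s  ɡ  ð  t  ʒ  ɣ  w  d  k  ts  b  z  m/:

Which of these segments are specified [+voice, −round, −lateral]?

Eliminate segments failing any feature: /l/ is [+lateral]; /tʃ, s, t, k, ts/ are [−voice]; /w/ is [+round]. The remaining /ɾ, r, j, ɡ, ð, ʒ, ɣ, d, b, z, m/ satisfy [+voice], [−round], [−lateral].

ɾ, r, j, ɡ, ð, ʒ, ɣ, d, b, z, m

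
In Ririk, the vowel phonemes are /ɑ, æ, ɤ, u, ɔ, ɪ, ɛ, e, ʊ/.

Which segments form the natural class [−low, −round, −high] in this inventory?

ɤ, ɛ, e

Checking each segment against [−low], [−round], [−high]: /ɤ/ (mid back unrounded tense vowel), /ɛ/ (mid front unrounded lax vowel), /e/ (mid front unrounded tense vowel) satisfy every feature; every other segment in the inventory fails at least one.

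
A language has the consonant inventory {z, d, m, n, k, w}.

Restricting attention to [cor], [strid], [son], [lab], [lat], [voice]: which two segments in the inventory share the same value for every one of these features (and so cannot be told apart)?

On the given features, /m/ and /w/ have an identical profile: [−coronal], [−strident], [+sonorant], [+labial], [−lateral], [+voice]. No other two segments in the inventory coincide on all 6 features. (They do differ in [nasal], [continuant], [round] and [dorsal], which are not among the given features.)

m, w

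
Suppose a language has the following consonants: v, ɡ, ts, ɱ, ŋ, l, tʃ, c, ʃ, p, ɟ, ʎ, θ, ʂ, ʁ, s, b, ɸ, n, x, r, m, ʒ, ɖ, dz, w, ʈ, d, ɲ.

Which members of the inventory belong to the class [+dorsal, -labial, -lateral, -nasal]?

The [+dorsal] segments are /ɡ, ŋ, c, ɟ, ʎ, ʁ, x, w, ɲ/.
Among these, [-labial] gives /ɡ, ŋ, c, ɟ, ʎ, ʁ, x, ɲ/.
Of those, [-lateral] gives /ɡ, ŋ, c, ɟ, ʁ, x, ɲ/.
Among these, [-nasal] leaves /ɡ, c, ɟ, ʁ, x/.

ɡ, c, ɟ, ʁ, x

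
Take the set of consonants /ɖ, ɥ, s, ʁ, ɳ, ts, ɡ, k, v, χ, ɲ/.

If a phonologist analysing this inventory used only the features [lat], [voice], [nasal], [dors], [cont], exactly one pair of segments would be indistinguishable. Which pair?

/ɥ/ (labial-palatal glide) and /ʁ/ (voiced uvular fricative) are both [−lateral], [+voice], [−nasal], [+dorsal], [+continuant], so none of the listed features separates them. (They do differ in [labial], [round], [high] and [back], which are not among the given features.) Every other pair in the inventory differs on at least one listed feature.

ɥ, ʁ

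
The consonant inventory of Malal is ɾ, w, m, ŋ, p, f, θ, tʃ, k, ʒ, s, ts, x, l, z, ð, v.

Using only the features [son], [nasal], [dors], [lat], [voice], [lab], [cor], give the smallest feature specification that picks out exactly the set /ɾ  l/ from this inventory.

The class [+sonorant], [+coronal] has exactly /ɾ, l/ as its extension in this inventory. No smaller conjunction from the listed features achieves this: [+coronal] alone would also admit /θ, tʃ, ʒ, s, …/; [+sonorant] alone would also admit /w, m, ŋ/; and checking the remaining single features turns up none with this extension.

[+son, +cor]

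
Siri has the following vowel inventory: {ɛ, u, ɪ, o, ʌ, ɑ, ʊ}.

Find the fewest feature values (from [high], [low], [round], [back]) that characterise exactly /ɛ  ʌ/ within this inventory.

[−high, −low, −round]

Every target segment is [−high], [−low], [−round]; each remaining inventory member fails at least one of these. Each conjunct is needed — [−low, −round] alone would also admit /ɪ/; [−high, −round] alone would also admit /ɑ/; [−high, −low] alone would also admit /o/ — and no other combination of two listed features has exactly this extension, so three is the minimum.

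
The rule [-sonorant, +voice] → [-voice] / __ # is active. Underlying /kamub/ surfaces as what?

[kamup]

/b/ satisfies [-sonorant, +voice] and sits in __ #. The [-voice] counterpart of the voiced bilabial stop is /p/. Other segments in /kamub/ either fail the structural description or are not in the environment, so the surface form is [kamup].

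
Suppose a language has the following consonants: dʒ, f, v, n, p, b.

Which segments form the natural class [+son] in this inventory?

The feature [sonorant] marks segments produced without turbulent airflow (nasals, liquids, glides, vowels). In this inventory /n/ has that property, so it is [+sonorant]; /dʒ, f, v, p, b/ are [−sonorant].

n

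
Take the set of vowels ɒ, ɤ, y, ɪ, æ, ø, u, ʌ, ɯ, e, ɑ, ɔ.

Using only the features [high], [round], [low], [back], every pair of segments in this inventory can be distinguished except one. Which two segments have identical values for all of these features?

ʌ, ɤ

/ʌ/ (mid back unrounded lax vowel) and /ɤ/ (mid back unrounded tense vowel) are both [-high], [-round], [-low], [+back], so none of the listed features separates them. (They do differ in [tense], which is not among the given features.) Every other pair in the inventory differs on at least one listed feature.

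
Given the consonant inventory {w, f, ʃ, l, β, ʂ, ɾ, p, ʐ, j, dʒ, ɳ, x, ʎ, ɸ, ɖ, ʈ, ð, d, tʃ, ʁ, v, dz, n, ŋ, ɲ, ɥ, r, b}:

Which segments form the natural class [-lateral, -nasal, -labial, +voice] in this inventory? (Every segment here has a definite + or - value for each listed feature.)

Checking each segment against [-lateral], [-nasal], [-labial], [+voice]: /ɾ/ (alveolar tap), /ʐ/ (voiced retroflex fricative), /j/ (palatal glide), /dʒ/ (voiced postalveolar affricate), /ɖ/ (voiced retroflex stop), /ð/ (voiced dental fricative), among others, satisfy every feature; every other segment in the inventory fails at least one.

ɾ, ʐ, j, dʒ, ɖ, ð, d, ʁ, dz, r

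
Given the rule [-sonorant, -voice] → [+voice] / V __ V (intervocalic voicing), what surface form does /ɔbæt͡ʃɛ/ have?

[ɔbæd͡ʒɛ]

Only /t͡ʃ/ occurs between two vowels (/æ/ __ /ɛ/) and matches the structural description. It is a voiceless postalveolar affricate, so [-sonorant, -voice] holds; changing it to [+voice] with all other features held fixed yields /d͡ʒ/ (voiced postalveolar affricate). No other segment meets both the structural description and the environment, so the output is [ɔbæd͡ʒɛ].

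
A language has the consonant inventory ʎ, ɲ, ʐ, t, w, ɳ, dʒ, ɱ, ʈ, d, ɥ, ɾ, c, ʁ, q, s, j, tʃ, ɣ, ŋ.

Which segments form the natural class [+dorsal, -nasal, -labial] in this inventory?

ʎ, c, ʁ, q, j, ɣ

Checking each segment against [+dorsal], [-nasal], [-labial]: /ʎ/ (palatal lateral approximant), /c/ (voiceless palatal stop), /ʁ/ (voiced uvular fricative), /q/ (voiceless uvular stop), /j/ (palatal glide), /ɣ/ (voiced velar fricative) satisfy every feature; every other segment in the inventory fails at least one.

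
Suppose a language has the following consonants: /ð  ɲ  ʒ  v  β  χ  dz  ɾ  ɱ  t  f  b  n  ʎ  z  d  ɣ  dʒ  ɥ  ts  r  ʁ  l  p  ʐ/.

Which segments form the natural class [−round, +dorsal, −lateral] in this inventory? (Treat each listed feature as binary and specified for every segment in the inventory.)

Checking each segment against [−round], [+dorsal], [−lateral]: /ɲ/ (palatal nasal), /χ/ (voiceless uvular fricative), /ɣ/ (voiced velar fricative), /ʁ/ (voiced uvular fricative) satisfy every feature; every other segment in the inventory fails at least one.

ɲ, χ, ɣ, ʁ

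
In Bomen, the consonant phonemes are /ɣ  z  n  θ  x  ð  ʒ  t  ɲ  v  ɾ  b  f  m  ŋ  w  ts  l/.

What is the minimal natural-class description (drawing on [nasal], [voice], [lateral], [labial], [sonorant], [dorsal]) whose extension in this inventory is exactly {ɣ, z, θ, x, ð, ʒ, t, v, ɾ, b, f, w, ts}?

[-nasal, -lateral]

/ɣ, z, θ, x, ð, ʒ, t, v, ɾ, b, f, w, ts/ are all [-nasal], [-lateral], and no other segment in the inventory matches both values. Dropping any one of them over-generates: [-lateral] alone would also admit /n, ɲ, m, ŋ/; [-nasal] alone would also admit /l/. No other single listed feature picks out exactly this set either, so fewer than two features will not do.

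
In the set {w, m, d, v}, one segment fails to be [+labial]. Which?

Every segment except /d/ is [+labial]. /d/ (voiced alveolar stop) is [-labial], so it is the exception.

d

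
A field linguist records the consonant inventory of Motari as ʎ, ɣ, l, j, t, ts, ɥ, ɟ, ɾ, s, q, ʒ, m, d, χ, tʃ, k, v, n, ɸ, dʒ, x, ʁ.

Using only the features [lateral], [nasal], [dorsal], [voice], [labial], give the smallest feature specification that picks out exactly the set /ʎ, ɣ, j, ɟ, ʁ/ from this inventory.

Every target segment is [+voice], [−labial], [+dorsal]; each remaining inventory member fails at least one of these. Each conjunct is needed — [−labial, +dorsal] alone would also admit /q, χ, k, x/; [+voice, +dorsal] alone would also admit /ɥ/; [+voice, −labial] alone would also admit /l, ɾ, ʒ, d, …/ — and no other combination of two listed features has exactly this extension, so three is the minimum.

[+voice, −labial, +dorsal]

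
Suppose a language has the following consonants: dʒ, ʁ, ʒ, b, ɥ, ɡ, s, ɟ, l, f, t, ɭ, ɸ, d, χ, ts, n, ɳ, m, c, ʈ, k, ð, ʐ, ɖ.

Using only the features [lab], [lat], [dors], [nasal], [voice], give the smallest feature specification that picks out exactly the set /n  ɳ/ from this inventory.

Every target segment is [+nasal], [-labial]; each remaining inventory member fails at least one of these. Each conjunct is needed — [-labial] alone would also admit /dʒ, ʁ, ʒ, ɡ, …/; [+nasal] alone would also admit /m/ — and no other single listed feature has exactly this extension, so two is the minimum.

[+nasal, -lab]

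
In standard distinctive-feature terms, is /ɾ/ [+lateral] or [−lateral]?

/ɾ/ is the alveolar tap. The feature [lateral] marks segments produced with airflow around the side(s) of the tongue; /ɾ/ lacks this property, so it is [−lateral].

[−lateral]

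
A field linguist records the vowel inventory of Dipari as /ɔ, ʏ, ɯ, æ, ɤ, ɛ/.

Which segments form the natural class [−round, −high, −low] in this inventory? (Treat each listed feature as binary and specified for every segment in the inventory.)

ɤ, ɛ

The [−round] segments are /ɯ, æ, ɤ, ɛ/.
Within that set, [−high] gives /æ, ɤ, ɛ/.
Of those, [−low] leaves /ɤ, ɛ/.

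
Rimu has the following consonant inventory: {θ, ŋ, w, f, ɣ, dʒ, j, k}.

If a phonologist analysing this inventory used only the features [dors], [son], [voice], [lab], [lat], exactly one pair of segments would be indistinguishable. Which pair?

ŋ, j

Both /ŋ/ and /j/ are [+dorsal], [+sonorant], [+voice], [-labial], [-lateral]. Since the list omits [nasal], [continuant] and [back] — which do distinguish the velar nasal from the palatal glide — this pair collapses; all other pairs remain distinct.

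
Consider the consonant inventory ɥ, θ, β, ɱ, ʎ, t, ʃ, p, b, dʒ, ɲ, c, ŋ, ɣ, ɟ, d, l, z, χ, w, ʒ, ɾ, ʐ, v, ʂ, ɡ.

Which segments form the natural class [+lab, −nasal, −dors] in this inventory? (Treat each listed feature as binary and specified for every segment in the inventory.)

Checking each segment against [+labial], [−nasal], [−dorsal]: /β/ (voiced bilabial fricative), /p/ (voiceless bilabial stop), /b/ (voiced bilabial stop), /v/ (voiced labiodental fricative) satisfy every feature; every other segment in the inventory fails at least one.

β, p, b, v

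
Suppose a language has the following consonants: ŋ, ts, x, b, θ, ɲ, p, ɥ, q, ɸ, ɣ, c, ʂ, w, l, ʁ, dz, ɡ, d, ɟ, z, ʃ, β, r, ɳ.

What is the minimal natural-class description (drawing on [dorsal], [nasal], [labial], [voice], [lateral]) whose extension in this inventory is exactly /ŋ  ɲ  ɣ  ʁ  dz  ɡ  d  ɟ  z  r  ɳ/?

The class [+voice], [-lateral], [-labial] has exactly /ŋ, ɲ, ɣ, ʁ, dz, ɡ, d, ɟ, z, r, ɳ/ as its extension in this inventory. No smaller conjunction from the listed features achieves this: [-lateral, -labial] alone would also admit /ts, x, θ, q, …/; [+voice, -labial] alone would also admit /l/; [+voice, -lateral] alone would also admit /b, ɥ, w, β/; and checking the remaining two-feature bundles turns up none with this extension.

[+voice, -lateral, -labial]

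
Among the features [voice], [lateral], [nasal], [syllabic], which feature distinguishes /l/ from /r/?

/l/ is the alveolar lateral approximant and /r/ is the alveolar trill. Both are [+voice], [-nasal], [-syllabic]. /l/ is [+lateral] while /r/ is [-lateral], so the distinguishing feature is [lateral].

[lateral]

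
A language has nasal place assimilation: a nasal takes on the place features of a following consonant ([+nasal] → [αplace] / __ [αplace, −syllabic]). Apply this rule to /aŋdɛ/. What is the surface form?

The only nasal preceding a consonant is /ŋ/ before /d/. /d/ is [+coronal], so /ŋ/ → /n/, giving [andɛ].

[andɛ]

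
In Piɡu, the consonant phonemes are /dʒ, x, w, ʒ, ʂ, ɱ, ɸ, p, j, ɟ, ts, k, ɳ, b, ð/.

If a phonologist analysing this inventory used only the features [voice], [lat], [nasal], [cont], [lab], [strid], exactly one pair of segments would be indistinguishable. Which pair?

ð, j

/ð/ (voiced dental fricative) and /j/ (palatal glide) are both [+voice], [−lateral], [−nasal], [+continuant], [−labial], [−strident], so none of the listed features separates them. (They do differ in [sonorant] and [dorsal], which are not among the given features.) Every other pair in the inventory differs on at least one listed feature.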